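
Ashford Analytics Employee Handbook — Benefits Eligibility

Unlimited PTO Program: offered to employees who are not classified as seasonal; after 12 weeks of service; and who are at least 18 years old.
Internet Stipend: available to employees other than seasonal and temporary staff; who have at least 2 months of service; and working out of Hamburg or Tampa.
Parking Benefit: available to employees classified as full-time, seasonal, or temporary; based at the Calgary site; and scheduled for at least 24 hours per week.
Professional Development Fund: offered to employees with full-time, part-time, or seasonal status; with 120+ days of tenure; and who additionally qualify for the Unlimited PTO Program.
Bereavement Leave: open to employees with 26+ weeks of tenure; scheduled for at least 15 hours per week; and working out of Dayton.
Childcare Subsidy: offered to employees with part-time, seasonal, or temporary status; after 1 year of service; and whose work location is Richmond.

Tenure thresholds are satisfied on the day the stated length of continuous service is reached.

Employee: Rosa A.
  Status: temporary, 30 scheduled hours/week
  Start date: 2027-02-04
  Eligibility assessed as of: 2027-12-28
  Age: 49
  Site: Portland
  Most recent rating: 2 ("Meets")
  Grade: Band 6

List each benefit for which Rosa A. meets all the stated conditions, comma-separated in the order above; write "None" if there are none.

Service from 2027-02-04 to 2027-12-28: 327 days.
Unlimited PTO Program — status temporary ✓ (not excluded); service 327 days ≥ 12 weeks (≈84 days) ✓; age 49 ≥ 18 ✓ → eligible.
Internet Stipend — status temporary ✗ (excluded) → not eligible.
Parking Benefit — status temporary ✓; site Portland ✗ (not Calgary) → not eligible.
Professional Development Fund — status temporary ✗ (requires full-time, part-time, or seasonal) → not eligible.
Bereavement Leave — service 327 days ≥ 26 weeks (≈182 days) ✓; 30 hrs/wk ≥ 15 ✓; site Portland ✗ (not Dayton) → not eligible.
Childcare Subsidy — status temporary ✓; service 327 days < 1 year (≈365 days) ✗ → not eligible.

Unlimited PTO Program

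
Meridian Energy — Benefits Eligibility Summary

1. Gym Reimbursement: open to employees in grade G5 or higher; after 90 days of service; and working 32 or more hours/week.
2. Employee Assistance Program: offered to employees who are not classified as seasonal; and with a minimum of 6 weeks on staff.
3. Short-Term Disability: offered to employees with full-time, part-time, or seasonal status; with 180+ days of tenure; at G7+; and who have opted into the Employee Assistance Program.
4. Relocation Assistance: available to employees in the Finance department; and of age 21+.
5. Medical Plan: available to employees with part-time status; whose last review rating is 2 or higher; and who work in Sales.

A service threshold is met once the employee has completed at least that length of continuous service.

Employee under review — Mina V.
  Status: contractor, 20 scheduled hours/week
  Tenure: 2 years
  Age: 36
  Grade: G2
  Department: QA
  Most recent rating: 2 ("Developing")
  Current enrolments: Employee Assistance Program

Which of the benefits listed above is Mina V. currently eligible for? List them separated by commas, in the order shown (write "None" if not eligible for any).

Employee Assistance Program

Gym Reimbursement — grade G2 < G5 ✗ → not eligible.
Employee Assistance Program — status contractor ✓ (not excluded); service 2 years ≥ 6 weeks (≈42 days) ✓ → eligible.
Short-Term Disability — status contractor ✗ (requires full-time, part-time, or seasonal) → not eligible.
Relocation Assistance — dept QA ✗ → not eligible.
Medical Plan — status contractor ✗ (requires part-time) → not eligible.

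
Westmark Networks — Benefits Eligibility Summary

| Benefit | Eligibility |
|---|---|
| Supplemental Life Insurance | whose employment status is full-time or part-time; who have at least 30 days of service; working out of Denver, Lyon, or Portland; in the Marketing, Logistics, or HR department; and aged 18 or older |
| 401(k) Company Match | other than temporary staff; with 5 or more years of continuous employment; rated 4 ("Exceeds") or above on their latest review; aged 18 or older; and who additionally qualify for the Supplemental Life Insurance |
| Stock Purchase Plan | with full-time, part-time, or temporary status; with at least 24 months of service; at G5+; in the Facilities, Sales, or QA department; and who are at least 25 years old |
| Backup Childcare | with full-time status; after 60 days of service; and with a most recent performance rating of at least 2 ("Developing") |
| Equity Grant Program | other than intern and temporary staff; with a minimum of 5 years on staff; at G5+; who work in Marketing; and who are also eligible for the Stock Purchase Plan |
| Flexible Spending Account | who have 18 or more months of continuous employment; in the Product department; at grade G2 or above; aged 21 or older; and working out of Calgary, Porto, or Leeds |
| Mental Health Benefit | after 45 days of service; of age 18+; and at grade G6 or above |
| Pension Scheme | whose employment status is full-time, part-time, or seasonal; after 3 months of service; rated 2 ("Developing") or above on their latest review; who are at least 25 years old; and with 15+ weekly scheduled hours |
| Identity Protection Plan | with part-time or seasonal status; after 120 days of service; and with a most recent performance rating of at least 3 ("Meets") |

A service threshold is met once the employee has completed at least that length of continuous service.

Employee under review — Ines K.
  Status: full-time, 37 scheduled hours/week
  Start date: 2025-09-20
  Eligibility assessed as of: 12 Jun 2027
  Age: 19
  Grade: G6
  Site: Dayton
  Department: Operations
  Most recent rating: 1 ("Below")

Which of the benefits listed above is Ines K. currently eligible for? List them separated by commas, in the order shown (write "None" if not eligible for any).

Mental Health Benefit

Service from 2025-09-20 to 12 Jun 2027: 630 days.
Supplemental Life Insurance — status full-time ✓; service 630 days ≥ 30 days ✓; site Dayton ✗ (not Denver, Lyon, or Portland) → not eligible.
401(k) Company Match — status full-time ✓ (not excluded); service 630 days < 5 years (≈1825 days) ✗ → not eligible.
Stock Purchase Plan — status full-time ✓; service 630 days < 24 months (≈720 days) ✗ → not eligible.
Backup Childcare — status full-time ✓; service 630 days ≥ 60 days ✓; rating 1 < 2 ✗ → not eligible.
Equity Grant Program — status full-time ✓ (not excluded); service 630 days < 5 years (≈1825 days) ✗ → not eligible.
Flexible Spending Account — service 630 days ≥ 18 months (≈540 days) ✓; dept Operations ✗ → not eligible.
Mental Health Benefit — service 630 days ≥ 45 days ✓; age 19 ≥ 18 ✓; grade G6 ≥ G6 ✓ → eligible.
Pension Scheme — status full-time ✓; service 630 days ≥ 3 months (≈90 days) ✓; rating 1 < 2 ✗ → not eligible.
Identity Protection Plan — status full-time ✗ (requires part-time or seasonal) → not eligible.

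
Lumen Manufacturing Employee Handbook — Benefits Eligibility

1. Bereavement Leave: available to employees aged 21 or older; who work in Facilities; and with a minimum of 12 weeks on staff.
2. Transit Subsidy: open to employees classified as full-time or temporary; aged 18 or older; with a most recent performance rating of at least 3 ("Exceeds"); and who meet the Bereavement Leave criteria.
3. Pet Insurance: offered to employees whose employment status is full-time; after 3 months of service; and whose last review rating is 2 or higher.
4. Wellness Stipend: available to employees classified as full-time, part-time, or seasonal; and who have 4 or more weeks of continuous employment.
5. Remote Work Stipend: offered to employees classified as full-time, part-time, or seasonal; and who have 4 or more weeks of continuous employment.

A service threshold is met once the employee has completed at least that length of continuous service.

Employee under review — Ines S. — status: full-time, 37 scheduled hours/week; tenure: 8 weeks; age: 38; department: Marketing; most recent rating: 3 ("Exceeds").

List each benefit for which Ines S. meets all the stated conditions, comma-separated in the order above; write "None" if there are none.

Wellness Stipend, Remote Work Stipend

Bereavement Leave — age 38 ≥ 21 ✓; dept Marketing ✗ → not eligible.
Transit Subsidy — status full-time ✓; age 38 ≥ 18 ✓; rating 3 ≥ 3 ✓; not eligible for Bereavement Leave ✗ → not eligible.
Pet Insurance — status full-time ✓; service 8 weeks < 3 months (≈90 days) ✗ → not eligible.
Wellness Stipend — status full-time ✓; service 8 weeks ≥ 4 weeks ✓ → eligible.
Remote Work Stipend — status full-time ✓; service 8 weeks ≥ 4 weeks ✓ → eligible.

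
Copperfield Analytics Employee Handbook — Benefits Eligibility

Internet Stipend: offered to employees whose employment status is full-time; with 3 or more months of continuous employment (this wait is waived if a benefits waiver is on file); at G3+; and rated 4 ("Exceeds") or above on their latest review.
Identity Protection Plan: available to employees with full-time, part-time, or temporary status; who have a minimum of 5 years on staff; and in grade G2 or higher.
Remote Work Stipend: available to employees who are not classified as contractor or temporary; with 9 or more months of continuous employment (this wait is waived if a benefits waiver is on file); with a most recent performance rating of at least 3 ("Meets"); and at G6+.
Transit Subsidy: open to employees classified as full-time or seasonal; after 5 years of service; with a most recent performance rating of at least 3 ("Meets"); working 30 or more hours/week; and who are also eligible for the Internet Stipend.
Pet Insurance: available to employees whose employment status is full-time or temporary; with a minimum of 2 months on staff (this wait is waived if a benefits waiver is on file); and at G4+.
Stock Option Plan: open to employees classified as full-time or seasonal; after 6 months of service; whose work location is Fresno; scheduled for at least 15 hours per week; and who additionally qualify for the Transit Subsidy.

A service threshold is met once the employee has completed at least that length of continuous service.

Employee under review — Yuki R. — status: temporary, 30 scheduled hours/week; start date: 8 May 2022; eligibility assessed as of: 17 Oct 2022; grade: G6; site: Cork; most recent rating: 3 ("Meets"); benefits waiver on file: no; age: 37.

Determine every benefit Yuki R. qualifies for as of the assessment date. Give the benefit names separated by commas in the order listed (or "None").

Pet Insurance

Service from 8 May 2022 to 17 Oct 2022: 162 days.
Internet Stipend — status temporary ✗ (requires full-time) → not eligible.
Identity Protection Plan — status temporary ✓; service 162 days < 5 years (≈1825 days) ✗ → not eligible.
Remote Work Stipend — status temporary ✗ (excluded) → not eligible.
Transit Subsidy — status temporary ✗ (requires full-time or seasonal) → not eligible.
Pet Insurance — status temporary ✓; no waiver, service 162 days ≥ 2 months (≈60 days) ✓; grade G6 ≥ G4 ✓ → eligible.
Stock Option Plan — status temporary ✗ (requires full-time or seasonal) → not eligible.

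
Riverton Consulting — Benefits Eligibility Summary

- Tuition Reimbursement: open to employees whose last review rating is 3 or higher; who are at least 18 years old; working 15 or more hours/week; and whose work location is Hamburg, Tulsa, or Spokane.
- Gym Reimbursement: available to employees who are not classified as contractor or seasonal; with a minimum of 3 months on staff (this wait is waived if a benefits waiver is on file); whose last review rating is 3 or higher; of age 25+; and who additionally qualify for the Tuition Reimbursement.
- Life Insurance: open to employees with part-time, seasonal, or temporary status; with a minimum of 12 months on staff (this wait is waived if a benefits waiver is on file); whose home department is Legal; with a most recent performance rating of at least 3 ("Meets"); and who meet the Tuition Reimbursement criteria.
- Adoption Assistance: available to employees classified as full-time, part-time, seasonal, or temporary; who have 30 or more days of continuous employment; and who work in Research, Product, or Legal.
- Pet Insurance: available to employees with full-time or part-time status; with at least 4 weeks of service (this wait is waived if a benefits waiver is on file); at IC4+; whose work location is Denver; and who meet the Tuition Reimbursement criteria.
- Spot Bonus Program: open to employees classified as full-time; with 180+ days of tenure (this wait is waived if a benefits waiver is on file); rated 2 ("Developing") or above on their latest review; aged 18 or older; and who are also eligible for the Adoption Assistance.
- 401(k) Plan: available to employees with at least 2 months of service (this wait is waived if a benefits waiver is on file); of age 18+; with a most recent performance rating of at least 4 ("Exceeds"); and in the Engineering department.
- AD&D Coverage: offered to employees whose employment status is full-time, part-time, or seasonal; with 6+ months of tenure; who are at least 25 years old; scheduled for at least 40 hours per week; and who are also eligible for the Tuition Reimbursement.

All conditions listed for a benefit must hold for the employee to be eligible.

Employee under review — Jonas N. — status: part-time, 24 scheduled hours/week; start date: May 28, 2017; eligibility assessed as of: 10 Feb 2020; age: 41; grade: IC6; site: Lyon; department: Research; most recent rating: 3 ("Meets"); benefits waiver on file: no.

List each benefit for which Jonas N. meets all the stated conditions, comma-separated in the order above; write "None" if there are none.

Adoption Assistance

Service from May 28, 2017 to 10 Feb 2020: 988 days.
Tuition Reimbursement — rating 3 ≥ 3 ✓; age 41 ≥ 18 ✓; 24 hrs/wk ≥ 15 ✓; site Lyon ✗ (not Hamburg, Tulsa, or Spokane) → not eligible.
Gym Reimbursement — status part-time ✓ (not excluded); no waiver, service 988 days ≥ 3 months (≈90 days) ✓; rating 3 ≥ 3 ✓; age 41 ≥ 25 ✓; not eligible for Tuition Reimbursement ✗ → not eligible.
Life Insurance — status part-time ✓; no waiver, service 988 days ≥ 12 months (≈360 days) ✓; dept Research ✗ → not eligible.
Adoption Assistance — status part-time ✓; service 988 days ≥ 30 days ✓; dept Research ✓ → eligible.
Pet Insurance — status part-time ✓; no waiver, service 988 days ≥ 4 weeks (≈28 days) ✓; grade IC6 ≥ IC4 ✓; site Lyon ✗ (not Denver) → not eligible.
Spot Bonus Program — status part-time ✗ (requires full-time) → not eligible.
401(k) Plan — no waiver, service 988 days ≥ 2 months (≈60 days) ✓; age 41 ≥ 18 ✓; rating 3 < 4 ✗ → not eligible.
AD&D Coverage — status part-time ✓; service 988 days ≥ 6 months (≈180 days) ✓; age 41 ≥ 25 ✓; 24 hrs/wk < 40 ✗ → not eligible.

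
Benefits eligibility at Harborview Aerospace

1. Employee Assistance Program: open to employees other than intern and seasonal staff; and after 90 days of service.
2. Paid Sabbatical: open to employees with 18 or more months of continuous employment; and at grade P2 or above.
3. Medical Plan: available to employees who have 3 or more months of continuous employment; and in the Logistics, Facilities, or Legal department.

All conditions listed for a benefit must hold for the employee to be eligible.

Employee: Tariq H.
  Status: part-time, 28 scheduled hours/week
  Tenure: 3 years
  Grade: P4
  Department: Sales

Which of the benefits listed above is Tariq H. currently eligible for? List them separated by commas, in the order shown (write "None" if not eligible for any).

Employee Assistance Program — status part-time ✓ (not excluded); service 3 years ≥ 90 days ✓ → eligible.
Paid Sabbatical — service 3 years ≥ 18 months (≈540 days) ✓; grade P4 ≥ P2 ✓ → eligible.
Medical Plan — service 3 years ≥ 3 months (≈90 days) ✓; dept Sales ✗ → not eligible.

Employee Assistance Program, Paid Sabbatical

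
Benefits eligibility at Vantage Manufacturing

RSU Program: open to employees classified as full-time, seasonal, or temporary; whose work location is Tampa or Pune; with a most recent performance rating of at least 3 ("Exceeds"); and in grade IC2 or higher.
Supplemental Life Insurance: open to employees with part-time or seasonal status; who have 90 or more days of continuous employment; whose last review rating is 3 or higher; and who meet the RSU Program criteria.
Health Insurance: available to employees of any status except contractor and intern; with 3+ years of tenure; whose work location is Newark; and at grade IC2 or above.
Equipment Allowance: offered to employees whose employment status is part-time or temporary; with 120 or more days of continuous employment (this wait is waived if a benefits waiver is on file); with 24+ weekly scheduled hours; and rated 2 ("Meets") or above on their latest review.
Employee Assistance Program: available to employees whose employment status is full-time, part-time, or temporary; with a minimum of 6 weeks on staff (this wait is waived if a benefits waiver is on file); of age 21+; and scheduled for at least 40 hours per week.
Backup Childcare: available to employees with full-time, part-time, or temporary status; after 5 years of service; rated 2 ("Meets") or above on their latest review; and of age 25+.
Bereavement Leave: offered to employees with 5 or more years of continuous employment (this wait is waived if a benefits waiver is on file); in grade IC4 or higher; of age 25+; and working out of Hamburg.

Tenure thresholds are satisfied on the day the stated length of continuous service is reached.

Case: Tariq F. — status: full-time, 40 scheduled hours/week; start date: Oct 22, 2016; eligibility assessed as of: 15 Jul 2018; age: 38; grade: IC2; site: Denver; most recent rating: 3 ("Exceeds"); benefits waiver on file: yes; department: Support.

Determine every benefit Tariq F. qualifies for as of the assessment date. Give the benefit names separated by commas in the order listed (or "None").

Service from Oct 22, 2016 to 15 Jul 2018: 631 days.
RSU Program — status full-time ✓; site Denver ✗ (not Tampa or Pune) → not eligible.
Supplemental Life Insurance — status full-time ✗ (requires part-time or seasonal) → not eligible.
Health Insurance — status full-time ✓ (not excluded); service 631 days < 3 years (≈1095 days) ✗ → not eligible.
Equipment Allowance — status full-time ✗ (requires part-time or temporary) → not eligible.
Employee Assistance Program — status full-time ✓; benefits waiver on file ✓; age 38 ≥ 21 ✓; 40 hrs/wk ≥ 40 ✓ → eligible.
Backup Childcare — status full-time ✓; service 631 days < 5 years (≈1825 days) ✗ → not eligible.
Bereavement Leave — benefits waiver on file ✓; grade IC2 < IC4 ✗ → not eligible.

Employee Assistance Program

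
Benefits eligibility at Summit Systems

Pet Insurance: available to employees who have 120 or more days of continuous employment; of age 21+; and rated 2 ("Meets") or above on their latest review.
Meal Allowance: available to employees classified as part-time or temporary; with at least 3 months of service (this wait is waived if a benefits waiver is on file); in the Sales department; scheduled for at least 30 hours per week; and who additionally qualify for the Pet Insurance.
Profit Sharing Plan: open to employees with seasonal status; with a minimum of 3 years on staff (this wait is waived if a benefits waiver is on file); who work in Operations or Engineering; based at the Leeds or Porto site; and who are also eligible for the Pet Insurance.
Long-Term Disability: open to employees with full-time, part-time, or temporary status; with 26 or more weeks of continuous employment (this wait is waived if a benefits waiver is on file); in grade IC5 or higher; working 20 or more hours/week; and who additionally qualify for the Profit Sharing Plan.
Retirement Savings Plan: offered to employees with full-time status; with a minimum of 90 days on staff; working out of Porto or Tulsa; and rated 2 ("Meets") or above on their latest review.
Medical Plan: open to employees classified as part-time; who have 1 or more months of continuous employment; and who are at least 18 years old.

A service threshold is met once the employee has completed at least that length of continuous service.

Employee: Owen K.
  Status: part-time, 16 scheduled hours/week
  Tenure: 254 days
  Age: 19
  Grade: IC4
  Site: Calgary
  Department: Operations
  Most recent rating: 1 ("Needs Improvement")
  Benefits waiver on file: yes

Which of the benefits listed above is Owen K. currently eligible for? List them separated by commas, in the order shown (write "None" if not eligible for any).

Medical Plan

Pet Insurance — service 254 days ≥ 120 days ✓; age 19 < 21 ✗ → not eligible.
Meal Allowance — status part-time ✓; benefits waiver on file ✓; dept Operations ✗ → not eligible.
Profit Sharing Plan — status part-time ✗ (requires seasonal) → not eligible.
Long-Term Disability — status part-time ✓; benefits waiver on file ✓; grade IC4 < IC5 ✗ → not eligible.
Retirement Savings Plan — status part-time ✗ (requires full-time) → not eligible.
Medical Plan — status part-time ✓; service 254 days ≥ 1 month (≈30 days) ✓; age 19 ≥ 18 ✓ → eligible.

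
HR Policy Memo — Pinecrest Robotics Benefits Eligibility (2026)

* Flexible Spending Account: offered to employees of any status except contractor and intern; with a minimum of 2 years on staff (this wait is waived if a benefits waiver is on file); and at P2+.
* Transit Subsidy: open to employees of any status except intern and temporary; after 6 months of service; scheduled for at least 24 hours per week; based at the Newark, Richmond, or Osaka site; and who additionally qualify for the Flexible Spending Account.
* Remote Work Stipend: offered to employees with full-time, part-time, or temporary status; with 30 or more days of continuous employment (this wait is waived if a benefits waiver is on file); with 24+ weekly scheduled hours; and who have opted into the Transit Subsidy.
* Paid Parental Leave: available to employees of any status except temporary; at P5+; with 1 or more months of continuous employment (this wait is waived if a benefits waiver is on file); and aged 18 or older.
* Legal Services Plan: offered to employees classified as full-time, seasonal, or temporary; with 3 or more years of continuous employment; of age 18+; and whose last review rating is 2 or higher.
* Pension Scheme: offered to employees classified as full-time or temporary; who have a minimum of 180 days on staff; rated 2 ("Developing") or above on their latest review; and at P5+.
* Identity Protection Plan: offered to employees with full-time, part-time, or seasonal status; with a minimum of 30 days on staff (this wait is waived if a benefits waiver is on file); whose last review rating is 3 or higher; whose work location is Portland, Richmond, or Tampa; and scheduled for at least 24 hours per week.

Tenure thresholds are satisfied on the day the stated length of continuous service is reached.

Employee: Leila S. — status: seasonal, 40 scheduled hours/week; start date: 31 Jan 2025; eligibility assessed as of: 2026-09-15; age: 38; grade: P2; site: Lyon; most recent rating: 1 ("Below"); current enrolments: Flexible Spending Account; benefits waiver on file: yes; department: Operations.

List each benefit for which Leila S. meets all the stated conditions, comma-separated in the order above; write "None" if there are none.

Service from 31 Jan 2025 to 2026-09-15: 592 days.
Flexible Spending Account — status seasonal ✓ (not excluded); benefits waiver on file ✓; grade P2 ≥ P2 ✓ → eligible.
Transit Subsidy — status seasonal ✓ (not excluded); service 592 days ≥ 6 months (≈180 days) ✓; 40 hrs/wk ≥ 24 ✓; site Lyon ✗ (not Newark, Richmond, or Osaka) → not eligible.
Remote Work Stipend — status seasonal ✗ (requires full-time, part-time, or temporary) → not eligible.
Paid Parental Leave — status seasonal ✓ (not excluded); grade P2 < P5 ✗ → not eligible.
Legal Services Plan — status seasonal ✓; service 592 days < 3 years (≈1095 days) ✗ → not eligible.
Pension Scheme — status seasonal ✗ (requires full-time or temporary) → not eligible.
Identity Protection Plan — status seasonal ✓; benefits waiver on file ✓; rating 1 < 3 ✗ → not eligible.

Flexible Spending Account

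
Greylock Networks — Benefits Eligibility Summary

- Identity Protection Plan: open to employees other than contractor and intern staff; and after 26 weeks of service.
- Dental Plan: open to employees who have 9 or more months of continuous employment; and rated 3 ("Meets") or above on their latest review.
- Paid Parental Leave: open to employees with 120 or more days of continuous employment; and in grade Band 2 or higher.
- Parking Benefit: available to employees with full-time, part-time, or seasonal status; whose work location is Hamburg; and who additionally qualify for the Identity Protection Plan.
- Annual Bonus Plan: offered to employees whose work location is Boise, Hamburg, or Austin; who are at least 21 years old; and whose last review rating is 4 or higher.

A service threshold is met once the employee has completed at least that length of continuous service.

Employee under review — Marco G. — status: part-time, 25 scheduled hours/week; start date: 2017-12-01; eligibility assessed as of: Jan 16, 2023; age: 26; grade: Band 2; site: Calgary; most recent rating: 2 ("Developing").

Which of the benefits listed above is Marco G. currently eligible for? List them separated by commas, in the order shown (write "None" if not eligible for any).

Service from 2017-12-01 to Jan 16, 2023: 1872 days.
Identity Protection Plan — status part-time ✓ (not excluded); service 1872 days ≥ 26 weeks (≈182 days) ✓ → eligible.
Dental Plan — service 1872 days ≥ 9 months (≈270 days) ✓; rating 2 < 3 ✗ → not eligible.
Paid Parental Leave — service 1872 days ≥ 120 days ✓; grade Band 2 ≥ Band 2 ✓ → eligible.
Parking Benefit — status part-time ✓; site Calgary ✗ (not Hamburg) → not eligible.
Annual Bonus Plan — site Calgary ✗ (not Boise, Hamburg, or Austin) → not eligible.

Identity Protection Plan, Paid Parental Leave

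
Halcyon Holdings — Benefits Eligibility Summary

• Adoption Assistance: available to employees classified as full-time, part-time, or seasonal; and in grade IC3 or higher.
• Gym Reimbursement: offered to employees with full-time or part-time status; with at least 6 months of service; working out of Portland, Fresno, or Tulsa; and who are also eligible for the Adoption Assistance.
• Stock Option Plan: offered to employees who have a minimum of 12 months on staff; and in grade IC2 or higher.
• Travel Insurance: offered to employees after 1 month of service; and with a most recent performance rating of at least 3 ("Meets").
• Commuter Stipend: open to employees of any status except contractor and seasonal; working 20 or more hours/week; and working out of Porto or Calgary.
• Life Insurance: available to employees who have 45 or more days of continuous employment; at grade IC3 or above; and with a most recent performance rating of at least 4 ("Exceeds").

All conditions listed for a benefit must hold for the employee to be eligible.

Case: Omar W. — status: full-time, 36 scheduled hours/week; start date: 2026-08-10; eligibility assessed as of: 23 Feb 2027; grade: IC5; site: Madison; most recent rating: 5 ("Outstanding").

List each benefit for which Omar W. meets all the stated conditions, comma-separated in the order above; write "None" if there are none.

Service from 2026-08-10 to 23 Feb 2027: 197 days.
Adoption Assistance — status full-time ✓; grade IC5 ≥ IC3 ✓ → eligible.
Gym Reimbursement — status full-time ✓; service 197 days ≥ 6 months (≈180 days) ✓; site Madison ✗ (not Portland, Fresno, or Tulsa) → not eligible.
Stock Option Plan — service 197 days < 12 months (≈360 days) ✗ → not eligible.
Travel Insurance — service 197 days ≥ 1 month (≈30 days) ✓; rating 5 ≥ 3 ✓ → eligible.
Commuter Stipend — status full-time ✓ (not excluded); 36 hrs/wk ≥ 20 ✓; site Madison ✗ (not Porto or Calgary) → not eligible.
Life Insurance — service 197 days ≥ 45 days ✓; grade IC5 ≥ IC3 ✓; rating 5 ≥ 4 ✓ → eligible.

Adoption Assistance, Travel Insurance, Life Insurance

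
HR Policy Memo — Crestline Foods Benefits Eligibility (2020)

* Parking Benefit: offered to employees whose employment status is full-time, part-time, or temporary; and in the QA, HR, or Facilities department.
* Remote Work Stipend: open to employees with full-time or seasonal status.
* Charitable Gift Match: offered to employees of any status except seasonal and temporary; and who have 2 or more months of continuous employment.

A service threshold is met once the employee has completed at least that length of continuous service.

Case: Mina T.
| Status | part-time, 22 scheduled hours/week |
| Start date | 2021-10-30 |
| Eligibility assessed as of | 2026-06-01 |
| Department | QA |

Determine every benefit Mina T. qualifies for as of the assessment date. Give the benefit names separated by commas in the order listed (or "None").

Service from 2021-10-30 to 2026-06-01: 1675 days.
Parking Benefit — status part-time ✓; dept QA ✓ → eligible.
Remote Work Stipend — status part-time ✗ (requires full-time or seasonal) → not eligible.
Charitable Gift Match — status part-time ✓ (not excluded); service 1675 days ≥ 2 months (≈60 days) ✓ → eligible.

Parking Benefit, Charitable Gift Match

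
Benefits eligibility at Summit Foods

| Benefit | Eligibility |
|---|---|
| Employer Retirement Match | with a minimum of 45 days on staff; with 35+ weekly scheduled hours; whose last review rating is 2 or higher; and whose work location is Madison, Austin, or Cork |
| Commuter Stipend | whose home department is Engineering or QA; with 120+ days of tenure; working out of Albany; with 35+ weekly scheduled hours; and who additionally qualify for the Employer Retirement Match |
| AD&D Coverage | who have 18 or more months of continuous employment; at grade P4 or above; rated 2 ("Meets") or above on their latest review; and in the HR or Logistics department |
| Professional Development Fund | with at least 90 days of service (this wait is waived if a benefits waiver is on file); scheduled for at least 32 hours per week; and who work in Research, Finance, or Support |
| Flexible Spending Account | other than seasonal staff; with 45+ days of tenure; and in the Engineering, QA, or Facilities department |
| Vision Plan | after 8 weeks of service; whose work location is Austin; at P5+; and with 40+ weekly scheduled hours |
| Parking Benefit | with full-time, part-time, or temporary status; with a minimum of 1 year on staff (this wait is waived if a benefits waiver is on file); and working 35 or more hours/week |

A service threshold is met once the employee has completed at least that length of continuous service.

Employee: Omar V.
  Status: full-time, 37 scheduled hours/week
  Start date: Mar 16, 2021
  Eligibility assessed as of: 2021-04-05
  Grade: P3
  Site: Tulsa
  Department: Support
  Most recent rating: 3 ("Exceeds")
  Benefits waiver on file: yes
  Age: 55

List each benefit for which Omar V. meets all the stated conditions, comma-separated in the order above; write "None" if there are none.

Service from Mar 16, 2021 to 2021-04-05: 20 days.
Employer Retirement Match — service 20 days < 45 days ✗ → not eligible.
Commuter Stipend — dept Support ✗ → not eligible.
AD&D Coverage — service 20 days < 18 months (≈540 days) ✗ → not eligible.
Professional Development Fund — benefits waiver on file ✓; 37 hrs/wk ≥ 32 ✓; dept Support ✓ → eligible.
Flexible Spending Account — status full-time ✓ (not excluded); service 20 days < 45 days ✗ → not eligible.
Vision Plan — service 20 days < 8 weeks (≈56 days) ✗ → not eligible.
Parking Benefit — status full-time ✓; benefits waiver on file ✓; 37 hrs/wk ≥ 35 ✓ → eligible.

Professional Development Fund, Parking Benefit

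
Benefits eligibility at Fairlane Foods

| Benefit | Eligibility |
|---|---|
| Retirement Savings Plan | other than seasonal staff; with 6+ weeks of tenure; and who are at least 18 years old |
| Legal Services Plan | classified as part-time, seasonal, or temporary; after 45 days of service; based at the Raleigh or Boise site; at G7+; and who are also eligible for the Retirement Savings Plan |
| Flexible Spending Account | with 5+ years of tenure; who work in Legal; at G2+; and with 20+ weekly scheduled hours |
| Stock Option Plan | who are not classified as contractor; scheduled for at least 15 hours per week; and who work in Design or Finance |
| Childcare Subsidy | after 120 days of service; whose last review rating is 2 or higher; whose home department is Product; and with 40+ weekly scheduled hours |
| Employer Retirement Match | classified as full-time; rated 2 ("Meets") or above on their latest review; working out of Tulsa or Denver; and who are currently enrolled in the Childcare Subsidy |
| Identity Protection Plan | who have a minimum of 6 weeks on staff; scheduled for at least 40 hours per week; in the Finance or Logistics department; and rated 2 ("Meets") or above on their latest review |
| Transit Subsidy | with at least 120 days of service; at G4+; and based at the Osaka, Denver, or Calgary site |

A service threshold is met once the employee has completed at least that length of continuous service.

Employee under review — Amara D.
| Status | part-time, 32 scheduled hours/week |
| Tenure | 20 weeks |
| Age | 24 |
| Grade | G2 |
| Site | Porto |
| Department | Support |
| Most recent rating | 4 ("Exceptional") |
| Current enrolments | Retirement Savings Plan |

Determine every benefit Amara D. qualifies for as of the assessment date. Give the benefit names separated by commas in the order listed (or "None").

Retirement Savings Plan

Retirement Savings Plan — status part-time ✓ (not excluded); service 20 weeks ≥ 6 weeks ✓; age 24 ≥ 18 ✓ → eligible.
Legal Services Plan — status part-time ✓; service 20 weeks ≥ 45 days ✓; site Porto ✗ (not Raleigh or Boise) → not eligible.
Flexible Spending Account — service 20 weeks < 5 years (≈1825 days) ✗ → not eligible.
Stock Option Plan — status part-time ✓ (not excluded); 32 hrs/wk ≥ 15 ✓; dept Support ✗ → not eligible.
Childcare Subsidy — service 20 weeks ≥ 120 days ✓; rating 4 ≥ 2 ✓; dept Support ✗ → not eligible.
Employer Retirement Match — status part-time ✗ (requires full-time) → not eligible.
Identity Protection Plan — service 20 weeks ≥ 6 weeks ✓; 32 hrs/wk < 40 ✗ → not eligible.
Transit Subsidy — service 20 weeks ≥ 120 days ✓; grade G2 < G4 ✗ → not eligible.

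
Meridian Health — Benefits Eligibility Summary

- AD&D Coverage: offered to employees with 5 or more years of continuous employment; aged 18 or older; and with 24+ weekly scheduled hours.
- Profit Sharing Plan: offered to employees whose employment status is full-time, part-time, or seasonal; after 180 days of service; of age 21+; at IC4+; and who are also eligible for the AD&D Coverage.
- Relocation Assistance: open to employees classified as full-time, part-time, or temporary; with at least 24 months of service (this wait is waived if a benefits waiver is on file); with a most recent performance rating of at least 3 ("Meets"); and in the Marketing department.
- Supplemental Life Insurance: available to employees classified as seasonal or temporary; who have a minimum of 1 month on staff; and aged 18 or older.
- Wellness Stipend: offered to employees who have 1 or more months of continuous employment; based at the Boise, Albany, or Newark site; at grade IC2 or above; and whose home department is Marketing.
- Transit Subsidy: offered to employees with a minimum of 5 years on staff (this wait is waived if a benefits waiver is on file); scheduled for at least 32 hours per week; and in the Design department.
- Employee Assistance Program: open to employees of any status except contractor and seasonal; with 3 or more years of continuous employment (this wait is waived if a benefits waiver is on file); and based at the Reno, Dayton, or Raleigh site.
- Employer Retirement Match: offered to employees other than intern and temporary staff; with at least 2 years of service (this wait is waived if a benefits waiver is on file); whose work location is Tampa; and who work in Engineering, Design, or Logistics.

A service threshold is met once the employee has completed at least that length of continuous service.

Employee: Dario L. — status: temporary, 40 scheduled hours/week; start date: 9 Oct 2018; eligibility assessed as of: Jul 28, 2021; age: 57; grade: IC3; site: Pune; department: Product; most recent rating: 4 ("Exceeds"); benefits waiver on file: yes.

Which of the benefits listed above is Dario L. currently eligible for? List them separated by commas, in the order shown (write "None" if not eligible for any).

Supplemental Life Insurance

Service from 9 Oct 2018 to Jul 28, 2021: 1023 days.
AD&D Coverage — service 1023 days < 5 years (≈1825 days) ✗ → not eligible.
Profit Sharing Plan — status temporary ✗ (requires full-time, part-time, or seasonal) → not eligible.
Relocation Assistance — status temporary ✓; benefits waiver on file ✓; rating 4 ≥ 3 ✓; dept Product ✗ → not eligible.
Supplemental Life Insurance — status temporary ✓; service 1023 days ≥ 1 month (≈30 days) ✓; age 57 ≥ 18 ✓ → eligible.
Wellness Stipend — service 1023 days ≥ 1 month (≈30 days) ✓; site Pune ✗ (not Boise, Albany, or Newark) → not eligible.
Transit Subsidy — benefits waiver on file ✓; 40 hrs/wk ≥ 32 ✓; dept Product ✗ → not eligible.
Employee Assistance Program — status temporary ✓ (not excluded); benefits waiver on file ✓; site Pune ✗ (not Reno, Dayton, or Raleigh) → not eligible.
Employer Retirement Match — status temporary ✗ (excluded) → not eligible.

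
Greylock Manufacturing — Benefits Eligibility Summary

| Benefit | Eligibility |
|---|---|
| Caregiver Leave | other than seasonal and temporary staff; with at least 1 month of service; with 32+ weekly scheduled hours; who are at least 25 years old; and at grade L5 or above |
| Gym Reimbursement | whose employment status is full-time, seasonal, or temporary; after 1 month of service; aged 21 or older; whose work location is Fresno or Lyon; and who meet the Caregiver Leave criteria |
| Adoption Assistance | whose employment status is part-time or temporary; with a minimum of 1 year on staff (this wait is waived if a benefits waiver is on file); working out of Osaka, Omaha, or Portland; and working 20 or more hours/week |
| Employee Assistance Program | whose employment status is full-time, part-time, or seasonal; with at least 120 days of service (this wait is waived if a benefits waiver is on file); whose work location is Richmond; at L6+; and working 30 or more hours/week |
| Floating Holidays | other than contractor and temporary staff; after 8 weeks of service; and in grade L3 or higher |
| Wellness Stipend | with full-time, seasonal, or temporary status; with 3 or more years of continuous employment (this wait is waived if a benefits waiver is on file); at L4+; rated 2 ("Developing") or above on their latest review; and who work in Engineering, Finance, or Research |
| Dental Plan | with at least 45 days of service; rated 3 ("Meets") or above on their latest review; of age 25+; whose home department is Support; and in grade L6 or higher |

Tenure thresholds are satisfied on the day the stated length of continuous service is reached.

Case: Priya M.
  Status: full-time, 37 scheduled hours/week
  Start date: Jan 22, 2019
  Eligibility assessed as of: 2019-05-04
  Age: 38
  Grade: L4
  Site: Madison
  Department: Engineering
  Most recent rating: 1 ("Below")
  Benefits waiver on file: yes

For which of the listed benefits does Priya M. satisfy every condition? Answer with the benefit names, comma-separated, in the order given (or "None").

Floating Holidays

Service from Jan 22, 2019 to 2019-05-04: 102 days.
Caregiver Leave — status full-time ✓ (not excluded); service 102 days ≥ 1 month (≈30 days) ✓; 37 hrs/wk ≥ 32 ✓; age 38 ≥ 25 ✓; grade L4 < L5 ✗ → not eligible.
Gym Reimbursement — status full-time ✓; service 102 days ≥ 1 month (≈30 days) ✓; age 38 ≥ 21 ✓; site Madison ✗ (not Fresno or Lyon) → not eligible.
Adoption Assistance — status full-time ✗ (requires part-time or temporary) → not eligible.
Employee Assistance Program — status full-time ✓; benefits waiver on file ✓; site Madison ✗ (not Richmond) → not eligible.
Floating Holidays — status full-time ✓ (not excluded); service 102 days ≥ 8 weeks (≈56 days) ✓; grade L4 ≥ L3 ✓ → eligible.
Wellness Stipend — status full-time ✓; benefits waiver on file ✓; grade L4 ≥ L4 ✓; rating 1 < 2 ✗ → not eligible.
Dental Plan — service 102 days ≥ 45 days ✓; rating 1 < 3 ✗ → not eligible.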